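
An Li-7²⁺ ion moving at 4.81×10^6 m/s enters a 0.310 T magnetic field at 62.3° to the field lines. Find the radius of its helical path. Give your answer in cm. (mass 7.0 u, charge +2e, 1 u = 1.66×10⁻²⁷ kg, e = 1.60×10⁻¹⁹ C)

r ≈ 49.9 cm

Only the perpendicular component v⊥ = v sin62.3° = 4.26×10^6 m/s is bent by the field.
r = m v⊥ /(qB) = (1.16×10^-26)(4.26×10^6) / [(2×1.60×10^-19)(0.310)] = 0.499 m.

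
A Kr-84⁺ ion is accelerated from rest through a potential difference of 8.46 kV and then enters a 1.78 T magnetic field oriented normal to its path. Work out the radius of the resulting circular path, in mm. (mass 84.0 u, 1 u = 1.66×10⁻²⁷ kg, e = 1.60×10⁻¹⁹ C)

r ≈ 68.2 mm

The kinetic energy gained is K = qV = (1×1.60×10^-19)(8460) = 1.35×10^-15 J.
v = √(2K/m) = 1.39×10^5 m/s.
r = mv/(qB) = (1.39×10^-25)(1.39×10^5) / [(1×1.60×10^-19)(1.78)] = 0.0682 m.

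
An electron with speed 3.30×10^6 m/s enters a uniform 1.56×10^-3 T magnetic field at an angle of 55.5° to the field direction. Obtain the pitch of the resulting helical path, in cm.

The velocity component along B is v∥ = v cos55.5° = 1.87×10^6 m/s.
The cyclotron period T = 2πm/(qB) = 2.29×10^-8 s is set by m, q, B alone.
Pitch = v∥·T = (1.87×10^6)(2.29×10^-8) = 0.0429 m.

pitch ≈ 4.29 cm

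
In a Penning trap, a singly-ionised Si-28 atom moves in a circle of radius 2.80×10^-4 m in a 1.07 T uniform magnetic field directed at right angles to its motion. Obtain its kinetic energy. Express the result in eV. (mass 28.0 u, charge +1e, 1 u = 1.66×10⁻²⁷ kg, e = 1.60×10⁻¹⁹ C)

v = qBr/m = (1×1.60×10^-19)(1.07)(2.80×10^-4) / (4.65×10^-26) = 1030 m/s.
K = ½mv² = 0.5·(4.65×10^-26)·(1030)² = 2.47×10^-20 J = 0.154 eV.

K ≈ 0.154 eV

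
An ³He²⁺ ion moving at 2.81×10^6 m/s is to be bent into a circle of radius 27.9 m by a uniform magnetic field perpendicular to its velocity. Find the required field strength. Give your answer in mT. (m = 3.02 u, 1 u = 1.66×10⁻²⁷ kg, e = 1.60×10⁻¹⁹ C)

B ≈ 1.58 mT

qvB = mv²/r gives B = mv/(qr).
B = (5.01×10^-27)(2.81×10^6) / [(2×1.60×10^-19)(27.9)] = 1.58×10^-3 T.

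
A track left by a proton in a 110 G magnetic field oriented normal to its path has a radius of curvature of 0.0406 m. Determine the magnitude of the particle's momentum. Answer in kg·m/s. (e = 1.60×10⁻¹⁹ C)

Since qvB = mv²/r, the momentum p = mv = qBr.
p = (1×1.60×10^-19)(0.0110)(0.0406) = 7.15×10^-23 kg·m/s.

p ≈ 7.15×10^-23 kg·m/s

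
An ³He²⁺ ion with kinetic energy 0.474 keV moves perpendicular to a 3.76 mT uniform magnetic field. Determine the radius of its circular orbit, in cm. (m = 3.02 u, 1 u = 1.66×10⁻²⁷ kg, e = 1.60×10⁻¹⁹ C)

r ≈ 72.5 cm

Convert the energy: K = 0.474 keV = 7.58×10^-17 J.
v = √(2K/m) = √(2·7.58×10^-17/5.01×10^-27) = 1.74×10^5 m/s.
r = mv/(qB) = (5.01×10^-27)(1.74×10^5) / [(2×1.60×10^-19)(3.76×10^-3)] = 0.725 m.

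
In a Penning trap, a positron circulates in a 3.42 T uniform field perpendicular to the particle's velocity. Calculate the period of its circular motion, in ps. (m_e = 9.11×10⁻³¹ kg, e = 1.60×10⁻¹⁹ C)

The cyclotron period is independent of speed: T = 2πm/(qB).
T = 2π(9.11×10^-31) / [(1×1.60×10^-19)(3.42)] = 1.05×10^-11 s.

T ≈ 10.5 ps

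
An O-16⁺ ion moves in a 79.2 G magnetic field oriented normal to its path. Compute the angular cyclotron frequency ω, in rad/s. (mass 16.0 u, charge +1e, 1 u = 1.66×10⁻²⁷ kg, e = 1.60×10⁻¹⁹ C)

ω ≈ 4.77×10^4 rad/s

ω = qB/m = (1×1.60×10^-19)(7.92×10^-3) / (2.66×10^-26) = 4.77×10^4 rad/s.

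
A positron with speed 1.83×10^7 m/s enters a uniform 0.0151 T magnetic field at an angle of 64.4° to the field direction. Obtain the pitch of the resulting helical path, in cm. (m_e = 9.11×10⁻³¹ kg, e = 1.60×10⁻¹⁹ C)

The velocity component along B is v∥ = v cos64.4° = 7.91×10^6 m/s.
The cyclotron period T = 2πm/(qB) = 2.37×10^-9 s is set by m, q, B alone.
Pitch = v∥·T = (7.91×10^6)(2.37×10^-9) = 0.0187 m.

pitch ≈ 1.87 cm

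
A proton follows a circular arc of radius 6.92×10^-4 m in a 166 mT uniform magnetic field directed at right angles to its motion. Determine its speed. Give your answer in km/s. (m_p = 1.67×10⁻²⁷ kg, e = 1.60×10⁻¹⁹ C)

From qvB = mv²/r, v = qBr/m.
v = (1×1.60×10^-19)(0.166)(6.92×10^-4) / (1.67×10^-27) = 1.10×10^4 m/s.

v ≈ 11.0 km/s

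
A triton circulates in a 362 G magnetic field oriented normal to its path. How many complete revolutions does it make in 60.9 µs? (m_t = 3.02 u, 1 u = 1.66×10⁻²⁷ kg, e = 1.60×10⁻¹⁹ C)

T = 2πm/(qB) = 2π(5.0132×10^-27) / [(1×1.60×10^-19)(0.0362)] = 5.4383×10^-6 s.
N = t/T = 6.09×10^-5 / 5.4383×10^-6 ≈ 11.20, so 11 complete revolutions.

N = 11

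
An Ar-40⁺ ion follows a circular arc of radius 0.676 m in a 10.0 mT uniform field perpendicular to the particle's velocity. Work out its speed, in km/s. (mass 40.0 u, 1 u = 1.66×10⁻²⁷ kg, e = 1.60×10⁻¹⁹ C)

From qvB = mv²/r, v = qBr/m.
v = (1×1.60×10^-19)(0.0100)(0.676) / (6.64×10^-26) = 1.63×10^4 m/s.

v ≈ 16.3 km/s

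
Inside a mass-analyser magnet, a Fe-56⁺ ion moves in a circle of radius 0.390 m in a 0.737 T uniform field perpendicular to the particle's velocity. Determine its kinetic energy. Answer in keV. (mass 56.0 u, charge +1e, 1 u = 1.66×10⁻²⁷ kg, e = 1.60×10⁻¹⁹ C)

K ≈ 71.1 keV

v = qBr/m = (1×1.60×10^-19)(0.737)(0.390) / (9.30×10^-26) = 4.95×10^5 m/s.
K = ½mv² = 0.5·(9.30×10^-26)·(4.95×10^5)² = 1.14×10^-14 J = 71.1 keV.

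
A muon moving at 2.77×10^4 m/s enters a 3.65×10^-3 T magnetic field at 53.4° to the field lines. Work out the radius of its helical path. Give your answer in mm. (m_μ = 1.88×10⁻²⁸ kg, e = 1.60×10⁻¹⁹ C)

Only the perpendicular component v⊥ = v sin53.4° = 2.22×10^4 m/s is bent by the field.
r = m v⊥ /(qB) = (1.88×10^-28)(2.22×10^4) / [(1×1.60×10^-19)(3.65×10^-3)] = 7.16×10^-3 m.

r ≈ 7.16 mm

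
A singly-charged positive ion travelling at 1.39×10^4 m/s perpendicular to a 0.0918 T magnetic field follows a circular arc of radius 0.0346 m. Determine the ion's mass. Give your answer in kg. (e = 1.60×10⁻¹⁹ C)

qvB = mv²/r ⇒ m = qBr/v.
m = (1×1.60×10^-19)(0.0918)(0.0346) / (1.39×10^4) = 3.66×10^-26 kg.

m ≈ 3.66×10^-26 kg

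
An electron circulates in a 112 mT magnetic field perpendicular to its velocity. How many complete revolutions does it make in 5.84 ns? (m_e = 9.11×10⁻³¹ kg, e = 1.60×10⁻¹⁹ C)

T = 2πm/(qB) = 2π(9.11×10^-31) / [(1×1.60×10^-19)(0.112)] = 3.1942×10^-10 s.
N = t/T = 5.84×10^-9 / 3.1942×10^-10 ≈ 18.28, so 18 complete revolutions.

N = 18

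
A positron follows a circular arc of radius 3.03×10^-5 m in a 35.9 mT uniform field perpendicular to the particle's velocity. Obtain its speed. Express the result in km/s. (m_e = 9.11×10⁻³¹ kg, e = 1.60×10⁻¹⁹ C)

v ≈ 191 km/s

From qvB = mv²/r, v = qBr/m.
v = (1×1.60×10^-19)(0.0359)(3.03×10^-5) / (9.11×10^-31) = 1.91×10^5 m/s.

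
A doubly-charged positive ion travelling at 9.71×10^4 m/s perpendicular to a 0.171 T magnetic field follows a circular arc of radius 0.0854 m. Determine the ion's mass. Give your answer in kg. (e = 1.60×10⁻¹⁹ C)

m ≈ 4.81×10^-26 kg

qvB = mv²/r ⇒ m = qBr/v.
m = (2×1.60×10^-19)(0.171)(0.0854) / (9.71×10^4) = 4.81×10^-26 kg.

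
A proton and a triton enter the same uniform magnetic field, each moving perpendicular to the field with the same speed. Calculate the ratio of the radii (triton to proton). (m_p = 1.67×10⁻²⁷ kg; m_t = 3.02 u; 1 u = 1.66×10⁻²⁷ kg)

ratio ≈ 3.00

r = mv/(qB) ⇒ at equal v, r ∝ m/q.
r_{triton}/r_{proton} = 3.00.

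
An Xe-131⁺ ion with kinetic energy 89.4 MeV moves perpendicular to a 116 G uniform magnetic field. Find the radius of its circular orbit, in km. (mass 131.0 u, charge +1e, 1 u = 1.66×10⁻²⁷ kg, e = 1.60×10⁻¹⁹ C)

r ≈ 1.34 km

Convert the energy: K = 89.4 MeV = 1.43×10^-11 J.
v = √(2K/m) = √(2·1.43×10^-11/2.17×10^-25) = 1.15×10^7 m/s.
r = mv/(qB) = (2.17×10^-25)(1.15×10^7) / [(1×1.60×10^-19)(0.0116)] = 1340 m.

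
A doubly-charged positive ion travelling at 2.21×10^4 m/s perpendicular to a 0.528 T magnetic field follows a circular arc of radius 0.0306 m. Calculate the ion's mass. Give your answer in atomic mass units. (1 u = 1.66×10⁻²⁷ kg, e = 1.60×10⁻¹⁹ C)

m ≈ 141 u

qvB = mv²/r ⇒ m = qBr/v.
m = (2×1.60×10^-19)(0.528)(0.0306) / (2.21×10^4) = 2.34×10^-25 kg = 141 u.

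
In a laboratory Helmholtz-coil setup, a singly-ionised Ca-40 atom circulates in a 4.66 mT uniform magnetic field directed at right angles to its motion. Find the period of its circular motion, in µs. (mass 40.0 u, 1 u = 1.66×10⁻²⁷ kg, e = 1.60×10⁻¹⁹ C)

T ≈ 560 µs

The cyclotron period is independent of speed: T = 2πm/(qB).
T = 2π(6.64×10^-26) / [(1×1.60×10^-19)(4.66×10^-3)] = 5.60×10^-4 s.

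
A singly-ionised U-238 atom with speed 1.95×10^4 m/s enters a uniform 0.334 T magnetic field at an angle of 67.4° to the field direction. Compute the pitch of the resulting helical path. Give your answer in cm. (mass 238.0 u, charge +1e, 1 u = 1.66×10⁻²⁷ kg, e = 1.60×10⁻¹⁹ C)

pitch ≈ 34.8 cm

The velocity component along B is v∥ = v cos67.4° = 7490 m/s.
The cyclotron period T = 2πm/(qB) = 4.65×10^-5 s is set by m, q, B alone.
Pitch = v∥·T = (7490)(4.65×10^-5) = 0.348 m.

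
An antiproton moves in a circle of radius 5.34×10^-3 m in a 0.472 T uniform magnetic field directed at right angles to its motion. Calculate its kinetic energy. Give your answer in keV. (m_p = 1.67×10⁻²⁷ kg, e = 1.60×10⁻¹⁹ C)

v = qBr/m = (1×1.60×10^-19)(0.472)(5.34×10^-3) / (1.67×10^-27) = 2.41×10^5 m/s.
K = ½mv² = 0.5·(1.67×10^-27)·(2.41×10^5)² = 4.87×10^-17 J = 0.304 keV.

K ≈ 0.304 keV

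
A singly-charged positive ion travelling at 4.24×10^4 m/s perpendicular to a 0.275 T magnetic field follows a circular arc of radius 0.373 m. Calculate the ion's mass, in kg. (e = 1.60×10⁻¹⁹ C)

qvB = mv²/r ⇒ m = qBr/v.
m = (1×1.60×10^-19)(0.275)(0.373) / (4.24×10^4) = 3.87×10^-25 kg.

m ≈ 3.87×10^-25 kg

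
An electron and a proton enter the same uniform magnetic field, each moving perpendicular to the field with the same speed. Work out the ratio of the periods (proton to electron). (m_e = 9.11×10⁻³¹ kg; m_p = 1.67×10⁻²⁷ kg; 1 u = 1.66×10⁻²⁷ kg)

ratio ≈ 1830

T = 2πm/(qB) is independent of speed, so T₂/T₁ = (m₂/q₂)/(m₁/q₁).
T_{proton}/T_{electron} = (1.67×10^-27/1e) / (9.11×10^-31/1e) = 1830.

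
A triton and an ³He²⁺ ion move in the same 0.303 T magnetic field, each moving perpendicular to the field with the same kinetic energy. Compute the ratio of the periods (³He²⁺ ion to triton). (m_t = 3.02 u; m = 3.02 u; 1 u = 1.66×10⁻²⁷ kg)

T = 2πm/(qB) is independent of speed, so T₂/T₁ = (m₂/q₂)/(m₁/q₁).
T_{³He²⁺ ion}/T_{triton} = (5.01×10^-27/2e) / (5.01×10^-27/1e) = 0.500.

ratio ≈ 0.500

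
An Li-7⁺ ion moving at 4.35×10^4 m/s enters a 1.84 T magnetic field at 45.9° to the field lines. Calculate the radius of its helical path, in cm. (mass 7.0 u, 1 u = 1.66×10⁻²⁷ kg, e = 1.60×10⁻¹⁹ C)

Only the perpendicular component v⊥ = v sin45.9° = 3.12×10^4 m/s is bent by the field.
r = m v⊥ /(qB) = (1.16×10^-26)(3.12×10^4) / [(1×1.60×10^-19)(1.84)] = 1.23×10^-3 m.

r ≈ 0.123 cm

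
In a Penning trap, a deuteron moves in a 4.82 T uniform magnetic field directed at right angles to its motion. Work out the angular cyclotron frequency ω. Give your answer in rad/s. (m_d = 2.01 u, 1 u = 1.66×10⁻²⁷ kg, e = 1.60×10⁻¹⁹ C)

ω ≈ 2.31×10^8 rad/s

ω = qB/m = (1×1.60×10^-19)(4.82) / (3.34×10^-27) = 2.31×10^8 rad/s.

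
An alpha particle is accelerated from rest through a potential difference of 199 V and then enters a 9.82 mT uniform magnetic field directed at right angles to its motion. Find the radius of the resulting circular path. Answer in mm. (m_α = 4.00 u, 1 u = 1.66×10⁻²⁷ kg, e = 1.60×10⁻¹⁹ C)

r ≈ 293 mm

The kinetic energy gained is K = qV = (2×1.60×10^-19)(199) = 6.37×10^-17 J.
v = √(2K/m) = 1.38×10^5 m/s.
r = mv/(qB) = (6.64×10^-27)(1.38×10^5) / [(2×1.60×10^-19)(9.82×10^-3)] = 0.293 m.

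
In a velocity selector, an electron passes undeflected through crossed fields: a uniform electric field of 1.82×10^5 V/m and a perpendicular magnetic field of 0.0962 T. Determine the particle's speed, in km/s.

For zero net force, qE = qvB, so v = E/B.
v = (1.82×10^5) / (0.0962) = 1.89×10^6 m/s.

v ≈ 1890 km/s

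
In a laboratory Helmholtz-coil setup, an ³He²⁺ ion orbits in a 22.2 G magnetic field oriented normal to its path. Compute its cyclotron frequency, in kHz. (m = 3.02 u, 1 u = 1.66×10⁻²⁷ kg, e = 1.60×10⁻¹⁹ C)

f ≈ 22.6 kHz

f = qB/(2πm) = (2×1.60×10^-19)(2.22×10^-3) / [2π(5.01×10^-27)] = 2.26×10^4 Hz.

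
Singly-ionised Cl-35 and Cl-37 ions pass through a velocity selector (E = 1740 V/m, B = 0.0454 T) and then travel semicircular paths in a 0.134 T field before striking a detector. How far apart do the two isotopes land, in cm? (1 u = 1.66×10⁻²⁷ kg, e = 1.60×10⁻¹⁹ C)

Both emerge at v = E/B₁ = 3.83×10^4 m/s.
r = mv/(qB₂), so r₁ = 0.10386 m and r₂ = 0.10979 m, giving Δr = 5.93×10^-3 m.
After a semicircle each ion lands a diameter 2r from the entry slit, so the separation is 2Δr = 0.0119 m.

Δd ≈ 1.19 cm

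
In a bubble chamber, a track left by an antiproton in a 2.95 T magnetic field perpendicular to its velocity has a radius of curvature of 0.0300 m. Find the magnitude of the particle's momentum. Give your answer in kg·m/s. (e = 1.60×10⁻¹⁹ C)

p ≈ 1.42×10^-20 kg·m/s

Since qvB = mv²/r, the momentum p = mv = qBr.
p = (1×1.60×10^-19)(2.95)(0.0300) = 1.42×10^-20 kg·m/s.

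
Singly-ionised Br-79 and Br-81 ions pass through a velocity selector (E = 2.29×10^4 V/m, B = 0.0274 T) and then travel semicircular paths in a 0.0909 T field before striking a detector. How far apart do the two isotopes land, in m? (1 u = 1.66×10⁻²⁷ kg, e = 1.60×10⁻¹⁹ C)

Both emerge at v = E/B₁ = 8.36×10^5 m/s.
r = mv/(qB₂), so r₁ = 7.536 m and r₂ = 7.727 m, giving Δr = 0.191 m.
After a semicircle each ion lands a diameter 2r from the entry slit, so the separation is 2Δr = 0.382 m.

Δd ≈ 0.382 m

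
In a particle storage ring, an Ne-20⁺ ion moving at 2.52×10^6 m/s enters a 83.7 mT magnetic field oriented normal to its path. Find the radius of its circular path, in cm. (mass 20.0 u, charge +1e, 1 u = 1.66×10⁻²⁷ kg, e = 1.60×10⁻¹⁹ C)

r ≈ 625 cm

The magnetic force provides the centripetal force: qvB = mv²/r, so r = mv/(qB).
r = (3.32×10^-26 kg)(2.52×10^6 m/s) / [(1×1.60×10^-19 C)(0.0837 T)] = 6.25 m.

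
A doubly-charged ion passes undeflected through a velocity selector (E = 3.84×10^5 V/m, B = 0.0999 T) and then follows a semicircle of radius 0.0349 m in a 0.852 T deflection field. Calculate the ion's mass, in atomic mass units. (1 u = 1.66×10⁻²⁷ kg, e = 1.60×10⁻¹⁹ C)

v = E/B₁ = 3.84×10^6 m/s.
From r = mv/(qB₂), m = qB₂r/v = (2×1.60×10^-19)(0.852)(0.0349) / (3.84×10^6) = 2.48×10^-27 kg.
In atomic mass units: m = 2.48×10^-27 / 1.66×10^-27 = 1.49 u.

m ≈ 1.49 u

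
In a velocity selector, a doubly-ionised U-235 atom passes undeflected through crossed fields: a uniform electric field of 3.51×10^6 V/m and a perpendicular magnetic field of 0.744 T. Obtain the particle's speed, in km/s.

For zero net force, qE = qvB, so v = E/B.
v = (3.51×10^6) / (0.744) = 4.72×10^6 m/s.

v ≈ 4720 km/s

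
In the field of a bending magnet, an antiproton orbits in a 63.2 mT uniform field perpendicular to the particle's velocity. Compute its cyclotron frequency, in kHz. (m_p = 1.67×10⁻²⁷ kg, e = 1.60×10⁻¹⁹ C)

f ≈ 964 kHz

f = qB/(2πm) = (1×1.60×10^-19)(0.0632) / [2π(1.67×10^-27)] = 9.64×10^5 Hz.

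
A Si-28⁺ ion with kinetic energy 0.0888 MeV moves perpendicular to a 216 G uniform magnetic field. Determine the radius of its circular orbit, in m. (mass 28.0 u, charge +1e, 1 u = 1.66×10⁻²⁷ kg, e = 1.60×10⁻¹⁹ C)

r ≈ 10.5 m

Convert the energy: K = 0.0888 MeV = 1.42×10^-14 J.
v = √(2K/m) = √(2·1.42×10^-14/4.65×10^-26) = 7.82×10^5 m/s.
r = mv/(qB) = (4.65×10^-26)(7.82×10^5) / [(1×1.60×10^-19)(0.0216)] = 10.5 m.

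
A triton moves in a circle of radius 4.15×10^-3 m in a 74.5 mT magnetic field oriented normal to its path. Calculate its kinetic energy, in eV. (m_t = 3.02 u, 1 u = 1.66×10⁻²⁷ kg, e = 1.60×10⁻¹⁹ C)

K ≈ 1.53 eV

v = qBr/m = (1×1.60×10^-19)(0.0745)(4.15×10^-3) / (5.01×10^-27) = 9870 m/s.
K = ½mv² = 0.5·(5.01×10^-27)·(9870)² = 2.44×10^-19 J = 1.53 eV.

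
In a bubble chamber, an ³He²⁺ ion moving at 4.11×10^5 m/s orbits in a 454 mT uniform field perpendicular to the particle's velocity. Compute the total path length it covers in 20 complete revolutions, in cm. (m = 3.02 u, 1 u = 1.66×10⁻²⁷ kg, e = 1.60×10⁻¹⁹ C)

r = mv/(qB) = 0.0142 m, so one revolution covers 2πr = 0.0891 m.
In 20 revolutions: L = 20·2πr = 1.78 m.

L ≈ 178 cm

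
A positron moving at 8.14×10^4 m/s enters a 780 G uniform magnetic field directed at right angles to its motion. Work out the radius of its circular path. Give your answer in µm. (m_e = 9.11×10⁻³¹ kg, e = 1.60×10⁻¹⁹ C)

r ≈ 5.94 µm

The magnetic force provides the centripetal force: qvB = mv²/r, so r = mv/(qB).
r = (9.11×10^-31 kg)(8.14×10^4 m/s) / [(1×1.60×10^-19 C)(0.0780 T)] = 5.94×10^-6 m.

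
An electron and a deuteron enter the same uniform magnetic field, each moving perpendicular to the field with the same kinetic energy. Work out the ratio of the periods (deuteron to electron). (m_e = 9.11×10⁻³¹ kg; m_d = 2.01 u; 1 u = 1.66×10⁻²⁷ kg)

ratio ≈ 3660

T = 2πm/(qB) is independent of speed, so T₂/T₁ = (m₂/q₂)/(m₁/q₁).
T_{deuteron}/T_{electron} = (3.34×10^-27/1e) / (9.11×10^-31/1e) = 3660.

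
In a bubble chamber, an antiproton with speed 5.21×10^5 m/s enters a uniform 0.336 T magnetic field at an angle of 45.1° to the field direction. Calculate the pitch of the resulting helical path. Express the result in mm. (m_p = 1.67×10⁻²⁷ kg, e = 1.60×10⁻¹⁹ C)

pitch ≈ 71.8 mm

The velocity component along B is v∥ = v cos45.1° = 3.68×10^5 m/s.
The cyclotron period T = 2πm/(qB) = 1.95×10^-7 s is set by m, q, B alone.
Pitch = v∥·T = (3.68×10^5)(1.95×10^-7) = 0.0718 m.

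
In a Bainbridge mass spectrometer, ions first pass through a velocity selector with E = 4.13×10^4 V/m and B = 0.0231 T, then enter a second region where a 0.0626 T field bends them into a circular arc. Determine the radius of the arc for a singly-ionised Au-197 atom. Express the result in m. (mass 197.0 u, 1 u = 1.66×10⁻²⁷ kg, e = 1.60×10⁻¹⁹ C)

r ≈ 58.4 m

The selector passes v = E/B = 4.13×10^4/0.0231 = 1.79×10^6 m/s.
In the deflection region, r = mv/(qB₂) = (3.27×10^-25)(1.79×10^6) / [(1×1.60×10^-19)(0.0626)] = 58.4 m.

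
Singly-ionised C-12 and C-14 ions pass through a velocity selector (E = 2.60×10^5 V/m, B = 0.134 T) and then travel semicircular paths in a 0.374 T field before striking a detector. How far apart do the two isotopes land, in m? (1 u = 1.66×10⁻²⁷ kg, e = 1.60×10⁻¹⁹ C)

Δd ≈ 0.215 m

Both emerge at v = E/B₁ = 1.94×10^6 m/s.
r = mv/(qB₂), so r₁ = 0.646 m and r₂ = 0.754 m, giving Δr = 0.108 m.
After a semicircle each ion lands a diameter 2r from the entry slit, so the separation is 2Δr = 0.215 m.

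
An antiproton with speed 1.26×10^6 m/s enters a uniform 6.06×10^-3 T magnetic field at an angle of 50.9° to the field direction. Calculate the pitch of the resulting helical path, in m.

The velocity component along B is v∥ = v cos50.9° = 7.95×10^5 m/s.
The cyclotron period T = 2πm/(qB) = 1.08×10^-5 s is set by m, q, B alone.
Pitch = v∥·T = (7.95×10^5)(1.08×10^-5) = 8.60 m.

pitch ≈ 8.60 m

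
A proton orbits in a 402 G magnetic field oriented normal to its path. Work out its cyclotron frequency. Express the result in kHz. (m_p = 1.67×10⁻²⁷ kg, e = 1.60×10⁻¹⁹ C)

f = qB/(2πm) = (1×1.60×10^-19)(0.0402) / [2π(1.67×10^-27)] = 6.13×10^5 Hz.

f ≈ 613 kHz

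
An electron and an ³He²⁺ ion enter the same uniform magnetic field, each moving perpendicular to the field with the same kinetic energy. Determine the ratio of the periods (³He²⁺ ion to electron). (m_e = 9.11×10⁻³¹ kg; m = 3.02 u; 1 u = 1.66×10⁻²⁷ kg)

ratio ≈ 2750

T = 2πm/(qB) is independent of speed, so T₂/T₁ = (m₂/q₂)/(m₁/q₁).
T_{³He²⁺ ion}/T_{electron} = (5.01×10^-27/2e) / (9.11×10^-31/1e) = 2750.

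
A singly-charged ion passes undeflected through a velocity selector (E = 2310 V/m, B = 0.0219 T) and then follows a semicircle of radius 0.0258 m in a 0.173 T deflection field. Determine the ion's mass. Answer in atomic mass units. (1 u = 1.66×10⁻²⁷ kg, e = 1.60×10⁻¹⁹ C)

v = E/B₁ = 1.05×10^5 m/s.
From r = mv/(qB₂), m = qB₂r/v = (1×1.60×10^-19)(0.173)(0.0258) / (1.05×10^5) = 6.77×10^-27 kg.
In atomic mass units: m = 6.77×10^-27 / 1.66×10^-27 = 4.08 u.

m ≈ 4.08 u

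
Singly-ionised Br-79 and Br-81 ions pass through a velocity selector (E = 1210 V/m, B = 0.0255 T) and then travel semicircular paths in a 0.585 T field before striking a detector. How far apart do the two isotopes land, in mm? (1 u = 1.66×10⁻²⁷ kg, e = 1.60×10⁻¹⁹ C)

Both emerge at v = E/B₁ = 4.75×10^4 m/s.
r = mv/(qB₂), so r₁ = 0.06648 m and r₂ = 0.06817 m, giving Δr = 1.68×10^-3 m.
After a semicircle each ion lands a diameter 2r from the entry slit, so the separation is 2Δr = 3.37×10^-3 m.

Δd ≈ 3.37 mm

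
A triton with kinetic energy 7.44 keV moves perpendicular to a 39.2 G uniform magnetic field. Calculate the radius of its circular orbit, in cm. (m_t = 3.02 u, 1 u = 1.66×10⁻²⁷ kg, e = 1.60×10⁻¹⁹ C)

r ≈ 551 cm

Convert the energy: K = 7.44 keV = 1.19×10^-15 J.
v = √(2K/m) = √(2·1.19×10^-15/5.01×10^-27) = 6.89×10^5 m/s.
r = mv/(qB) = (5.01×10^-27)(6.89×10^5) / [(1×1.60×10^-19)(3.92×10^-3)] = 5.51 m.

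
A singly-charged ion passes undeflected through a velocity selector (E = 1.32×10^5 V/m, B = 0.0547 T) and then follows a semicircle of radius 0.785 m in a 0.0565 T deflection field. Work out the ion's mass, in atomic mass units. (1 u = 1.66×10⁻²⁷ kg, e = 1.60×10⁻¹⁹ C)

v = E/B₁ = 2.41×10^6 m/s.
From r = mv/(qB₂), m = qB₂r/v = (1×1.60×10^-19)(0.0565)(0.785) / (2.41×10^6) = 2.94×10^-27 kg.
In atomic mass units: m = 2.94×10^-27 / 1.66×10^-27 = 1.77 u.

m ≈ 1.77 u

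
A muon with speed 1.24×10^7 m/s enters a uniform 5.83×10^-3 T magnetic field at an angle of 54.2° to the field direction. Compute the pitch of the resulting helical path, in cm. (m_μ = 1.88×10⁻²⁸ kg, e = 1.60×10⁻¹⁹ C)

The velocity component along B is v∥ = v cos54.2° = 7.25×10^6 m/s.
The cyclotron period T = 2πm/(qB) = 1.27×10^-6 s is set by m, q, B alone.
Pitch = v∥·T = (7.25×10^6)(1.27×10^-6) = 9.19 m.

pitch ≈ 919 cm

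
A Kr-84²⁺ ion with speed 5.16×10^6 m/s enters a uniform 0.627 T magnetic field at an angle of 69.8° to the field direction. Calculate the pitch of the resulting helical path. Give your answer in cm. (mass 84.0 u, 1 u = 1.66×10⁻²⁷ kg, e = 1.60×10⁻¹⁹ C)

The velocity component along B is v∥ = v cos69.8° = 1.78×10^6 m/s.
The cyclotron period T = 2πm/(qB) = 4.37×10^-6 s is set by m, q, B alone.
Pitch = v∥·T = (1.78×10^6)(4.37×10^-6) = 7.78 m.

pitch ≈ 778 cm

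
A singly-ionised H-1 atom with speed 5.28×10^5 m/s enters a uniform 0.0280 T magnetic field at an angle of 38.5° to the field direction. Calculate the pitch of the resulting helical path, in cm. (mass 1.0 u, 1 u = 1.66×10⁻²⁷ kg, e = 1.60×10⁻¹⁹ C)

pitch ≈ 96.2 cm

The velocity component along B is v∥ = v cos38.5° = 4.13×10^5 m/s.
The cyclotron period T = 2πm/(qB) = 2.33×10^-6 s is set by m, q, B alone.
Pitch = v∥·T = (4.13×10^5)(2.33×10^-6) = 0.962 m.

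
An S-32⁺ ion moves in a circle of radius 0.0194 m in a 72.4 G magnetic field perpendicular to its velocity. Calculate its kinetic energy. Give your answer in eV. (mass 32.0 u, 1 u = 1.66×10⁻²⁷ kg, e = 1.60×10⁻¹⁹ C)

v = qBr/m = (1×1.60×10^-19)(7.24×10^-3)(0.0194) / (5.31×10^-26) = 423 m/s.
K = ½mv² = 0.5·(5.31×10^-26)·(423)² = 4.75×10^-21 J = 0.0297 eV.

K ≈ 0.0297 eV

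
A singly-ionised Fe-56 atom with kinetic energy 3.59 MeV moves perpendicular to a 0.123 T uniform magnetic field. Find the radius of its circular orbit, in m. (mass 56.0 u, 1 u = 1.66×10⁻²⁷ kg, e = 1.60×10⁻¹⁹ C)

r ≈ 16.6 m

Convert the energy: K = 3.59 MeV = 5.74×10^-13 J.
v = √(2K/m) = √(2·5.74×10^-13/9.30×10^-26) = 3.52×10^6 m/s.
r = mv/(qB) = (9.30×10^-26)(3.52×10^6) / [(1×1.60×10^-19)(0.123)] = 16.6 m.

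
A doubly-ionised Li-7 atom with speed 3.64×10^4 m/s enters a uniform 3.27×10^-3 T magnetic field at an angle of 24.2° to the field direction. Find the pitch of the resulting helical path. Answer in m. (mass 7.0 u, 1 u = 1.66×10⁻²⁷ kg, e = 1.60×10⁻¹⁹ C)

The velocity component along B is v∥ = v cos24.2° = 3.32×10^4 m/s.
The cyclotron period T = 2πm/(qB) = 6.98×10^-5 s is set by m, q, B alone.
Pitch = v∥·T = (3.32×10^4)(6.98×10^-5) = 2.32 m.

pitch ≈ 2.32 m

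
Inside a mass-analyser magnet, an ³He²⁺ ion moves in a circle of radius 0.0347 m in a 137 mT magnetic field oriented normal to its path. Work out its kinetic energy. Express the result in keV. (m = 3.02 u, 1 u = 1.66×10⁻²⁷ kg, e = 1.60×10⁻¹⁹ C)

v = qBr/m = (2×1.60×10^-19)(0.137)(0.0347) / (5.01×10^-27) = 3.03×10^5 m/s.
K = ½mv² = 0.5·(5.01×10^-27)·(3.03×10^5)² = 2.31×10^-16 J = 1.44 keV.

K ≈ 1.44 keV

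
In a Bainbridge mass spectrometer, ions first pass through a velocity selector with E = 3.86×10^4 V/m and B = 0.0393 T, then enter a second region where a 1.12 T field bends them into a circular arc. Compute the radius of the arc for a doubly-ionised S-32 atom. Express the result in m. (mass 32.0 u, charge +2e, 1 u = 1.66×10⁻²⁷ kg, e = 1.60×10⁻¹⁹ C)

r ≈ 0.146 m

The selector passes v = E/B = 3.86×10^4/0.0393 = 9.82×10^5 m/s.
In the deflection region, r = mv/(qB₂) = (5.31×10^-26)(9.82×10^5) / [(2×1.60×10^-19)(1.12)] = 0.146 m.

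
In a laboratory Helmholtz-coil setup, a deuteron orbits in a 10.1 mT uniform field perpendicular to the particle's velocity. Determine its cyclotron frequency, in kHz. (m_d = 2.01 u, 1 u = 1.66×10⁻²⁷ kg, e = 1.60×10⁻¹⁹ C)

f = qB/(2πm) = (1×1.60×10^-19)(0.0101) / [2π(3.34×10^-27)] = 7.71×10^4 Hz.

f ≈ 77.1 kHz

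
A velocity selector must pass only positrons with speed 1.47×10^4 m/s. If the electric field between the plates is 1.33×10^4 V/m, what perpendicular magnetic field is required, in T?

B ≈ 0.905 T

qE = qvB ⇒ B = E/v = (1.33×10^4) / (1.47×10^4) = 0.905 T.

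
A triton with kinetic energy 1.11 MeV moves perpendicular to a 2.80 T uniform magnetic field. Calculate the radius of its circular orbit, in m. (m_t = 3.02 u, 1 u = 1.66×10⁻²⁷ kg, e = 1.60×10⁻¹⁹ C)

Convert the energy: K = 1.11 MeV = 1.78×10^-13 J.
v = √(2K/m) = √(2·1.78×10^-13/5.01×10^-27) = 8.42×10^6 m/s.
r = mv/(qB) = (5.01×10^-27)(8.42×10^6) / [(1×1.60×10^-19)(2.80)] = 0.0942 m.

r ≈ 0.0942 m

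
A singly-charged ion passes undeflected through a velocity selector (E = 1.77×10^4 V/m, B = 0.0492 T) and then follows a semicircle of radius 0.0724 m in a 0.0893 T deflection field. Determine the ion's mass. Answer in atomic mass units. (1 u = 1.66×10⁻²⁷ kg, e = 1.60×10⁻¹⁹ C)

m ≈ 1.73 u

v = E/B₁ = 3.60×10^5 m/s.
From r = mv/(qB₂), m = qB₂r/v = (1×1.60×10^-19)(0.0893)(0.0724) / (3.60×10^5) = 2.88×10^-27 kg.
In atomic mass units: m = 2.88×10^-27 / 1.66×10^-27 = 1.73 u.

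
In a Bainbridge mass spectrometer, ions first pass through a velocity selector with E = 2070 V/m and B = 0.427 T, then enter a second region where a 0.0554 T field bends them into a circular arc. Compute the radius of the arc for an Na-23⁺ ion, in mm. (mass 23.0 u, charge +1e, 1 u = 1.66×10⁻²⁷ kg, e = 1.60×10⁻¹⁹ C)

The selector passes v = E/B = 2070/0.427 = 4850 m/s.
In the deflection region, r = mv/(qB₂) = (3.82×10^-26)(4850) / [(1×1.60×10^-19)(0.0554)] = 0.0209 m.

r ≈ 20.9 mm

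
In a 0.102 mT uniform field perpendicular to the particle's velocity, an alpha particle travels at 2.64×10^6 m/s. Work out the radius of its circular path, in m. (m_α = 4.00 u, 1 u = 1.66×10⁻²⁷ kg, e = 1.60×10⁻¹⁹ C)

r ≈ 537 m

The magnetic force provides the centripetal force: qvB = mv²/r, so r = mv/(qB).
r = (6.64×10^-27 kg)(2.64×10^6 m/s) / [(2×1.60×10^-19 C)(1.02×10^-4 T)] = 537 m.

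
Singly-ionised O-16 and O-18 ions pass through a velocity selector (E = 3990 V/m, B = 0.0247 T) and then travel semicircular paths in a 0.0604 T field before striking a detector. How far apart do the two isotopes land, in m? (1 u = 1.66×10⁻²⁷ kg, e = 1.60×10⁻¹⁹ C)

Δd ≈ 0.111 m

Both emerge at v = E/B₁ = 1.62×10^5 m/s.
r = mv/(qB₂), so r₁ = 0.4440 m and r₂ = 0.4995 m, giving Δr = 0.0555 m.
After a semicircle each ion lands a diameter 2r from the entry slit, so the separation is 2Δr = 0.111 m.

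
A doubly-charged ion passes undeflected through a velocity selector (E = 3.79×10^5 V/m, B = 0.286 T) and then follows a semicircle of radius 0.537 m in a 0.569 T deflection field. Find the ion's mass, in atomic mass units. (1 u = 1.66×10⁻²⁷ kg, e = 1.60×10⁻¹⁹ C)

v = E/B₁ = 1.33×10^6 m/s.
From r = mv/(qB₂), m = qB₂r/v = (2×1.60×10^-19)(0.569)(0.537) / (1.33×10^6) = 7.38×10^-26 kg.
In atomic mass units: m = 7.38×10^-26 / 1.66×10^-27 = 44.4 u.

m ≈ 44.4 u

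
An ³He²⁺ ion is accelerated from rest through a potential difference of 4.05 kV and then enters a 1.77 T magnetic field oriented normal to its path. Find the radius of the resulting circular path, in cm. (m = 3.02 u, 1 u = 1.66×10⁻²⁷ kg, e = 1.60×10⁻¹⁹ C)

The kinetic energy gained is K = qV = (2×1.60×10^-19)(4050) = 1.30×10^-15 J.
v = √(2K/m) = 7.19×10^5 m/s.
r = mv/(qB) = (5.01×10^-27)(7.19×10^5) / [(2×1.60×10^-19)(1.77)] = 6.36×10^-3 m.

r ≈ 0.636 cm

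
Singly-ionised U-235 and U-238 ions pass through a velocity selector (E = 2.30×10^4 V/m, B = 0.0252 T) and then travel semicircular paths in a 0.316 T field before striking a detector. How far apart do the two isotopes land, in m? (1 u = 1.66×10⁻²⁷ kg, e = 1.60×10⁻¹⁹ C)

Δd ≈ 0.180 m

Both emerge at v = E/B₁ = 9.13×10^5 m/s.
r = mv/(qB₂), so r₁ = 7.0420 m and r₂ = 7.1319 m, giving Δr = 0.0899 m.
After a semicircle each ion lands a diameter 2r from the entry slit, so the separation is 2Δr = 0.180 m.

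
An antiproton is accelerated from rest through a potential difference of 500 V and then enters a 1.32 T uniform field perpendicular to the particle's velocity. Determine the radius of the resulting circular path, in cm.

The kinetic energy gained is K = qV = (1×1.60×10^-19)(500) = 8.00×10^-17 J.
v = √(2K/m) = 3.10×10^5 m/s.
r = mv/(qB) = (1.67×10^-27)(3.10×10^5) / [(1×1.60×10^-19)(1.32)] = 2.45×10^-3 m.

r ≈ 0.245 cm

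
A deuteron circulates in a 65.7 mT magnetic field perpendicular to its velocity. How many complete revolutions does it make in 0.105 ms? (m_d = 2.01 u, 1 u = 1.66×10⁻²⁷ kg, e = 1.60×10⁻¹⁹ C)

T = 2πm/(qB) = 2π(3.3366×10^-27) / [(1×1.60×10^-19)(0.0657)] = 1.9943×10^-6 s.
N = t/T = 1.05×10^-4 / 1.9943×10^-6 ≈ 52.65, so 52 complete revolutions.

N = 52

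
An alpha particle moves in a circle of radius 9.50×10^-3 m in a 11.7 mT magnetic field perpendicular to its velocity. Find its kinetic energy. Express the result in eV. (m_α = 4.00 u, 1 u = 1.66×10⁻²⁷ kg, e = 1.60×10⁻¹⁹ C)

v = qBr/m = (2×1.60×10^-19)(0.0117)(9.50×10^-3) / (6.64×10^-27) = 5360 m/s.
K = ½mv² = 0.5·(6.64×10^-27)·(5360)² = 9.53×10^-20 J = 0.595 eV.

K ≈ 0.595 eV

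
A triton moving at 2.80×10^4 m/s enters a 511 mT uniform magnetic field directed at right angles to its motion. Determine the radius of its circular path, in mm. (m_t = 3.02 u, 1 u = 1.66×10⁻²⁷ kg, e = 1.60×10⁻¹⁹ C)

r ≈ 1.72 mm

The magnetic force provides the centripetal force: qvB = mv²/r, so r = mv/(qB).
r = (5.01×10^-27 kg)(2.80×10^4 m/s) / [(1×1.60×10^-19 C)(0.511 T)] = 1.72×10^-3 m.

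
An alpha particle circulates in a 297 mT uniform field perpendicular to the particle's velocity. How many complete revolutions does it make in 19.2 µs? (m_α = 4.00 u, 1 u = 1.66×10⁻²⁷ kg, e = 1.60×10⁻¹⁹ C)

T = 2πm/(qB) = 2π(6.64×10^-27) / [(2×1.60×10^-19)(0.297)] = 4.3898×10^-7 s.
N = t/T = 1.92×10^-5 / 4.3898×10^-7 ≈ 43.74, so 43 complete revolutions.

N = 43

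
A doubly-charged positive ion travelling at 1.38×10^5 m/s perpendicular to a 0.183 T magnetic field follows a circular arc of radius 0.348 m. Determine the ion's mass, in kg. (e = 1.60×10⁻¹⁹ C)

qvB = mv²/r ⇒ m = qBr/v.
m = (2×1.60×10^-19)(0.183)(0.348) / (1.38×10^5) = 1.48×10^-25 kg.

m ≈ 1.48×10^-25 kg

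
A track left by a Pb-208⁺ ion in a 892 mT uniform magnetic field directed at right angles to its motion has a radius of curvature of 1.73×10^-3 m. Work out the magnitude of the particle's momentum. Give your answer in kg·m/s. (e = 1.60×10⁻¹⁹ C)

p ≈ 2.47×10^-22 kg·m/s

Since qvB = mv²/r, the momentum p = mv = qBr.
p = (1×1.60×10^-19)(0.892)(1.73×10^-3) = 2.47×10^-22 kg·m/s.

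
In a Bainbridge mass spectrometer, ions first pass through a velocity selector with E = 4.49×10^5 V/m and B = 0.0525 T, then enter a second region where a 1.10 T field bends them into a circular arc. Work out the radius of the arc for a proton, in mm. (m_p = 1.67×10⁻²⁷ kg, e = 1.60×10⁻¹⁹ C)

The selector passes v = E/B = 4.49×10^5/0.0525 = 8.55×10^6 m/s.
In the deflection region, r = mv/(qB₂) = (1.67×10^-27)(8.55×10^6) / [(1×1.60×10^-19)(1.10)] = 0.0812 m.

r ≈ 81.2 mm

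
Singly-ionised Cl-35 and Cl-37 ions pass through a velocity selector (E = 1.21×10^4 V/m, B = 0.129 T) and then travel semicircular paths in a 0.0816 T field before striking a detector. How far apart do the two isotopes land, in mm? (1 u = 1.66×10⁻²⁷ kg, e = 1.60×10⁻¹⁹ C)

Both emerge at v = E/B₁ = 9.38×10^4 m/s.
r = mv/(qB₂), so r₁ = 0.4174 m and r₂ = 0.4413 m, giving Δr = 0.0239 m.
After a semicircle each ion lands a diameter 2r from the entry slit, so the separation is 2Δr = 0.0477 m.

Δd ≈ 47.7 mm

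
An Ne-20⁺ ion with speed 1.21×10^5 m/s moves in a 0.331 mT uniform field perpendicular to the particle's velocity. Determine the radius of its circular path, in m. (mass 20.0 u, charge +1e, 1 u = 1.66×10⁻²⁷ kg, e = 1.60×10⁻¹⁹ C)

r ≈ 75.9 m

The magnetic force provides the centripetal force: qvB = mv²/r, so r = mv/(qB).
r = (3.32×10^-26 kg)(1.21×10^5 m/s) / [(1×1.60×10^-19 C)(3.31×10^-4 T)] = 75.9 m.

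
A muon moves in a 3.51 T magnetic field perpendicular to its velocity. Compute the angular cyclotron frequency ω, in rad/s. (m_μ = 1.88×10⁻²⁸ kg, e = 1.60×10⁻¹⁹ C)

ω ≈ 2.99×10^9 rad/s

ω = qB/m = (1×1.60×10^-19)(3.51) / (1.88×10^-28) = 2.99×10^9 rad/s.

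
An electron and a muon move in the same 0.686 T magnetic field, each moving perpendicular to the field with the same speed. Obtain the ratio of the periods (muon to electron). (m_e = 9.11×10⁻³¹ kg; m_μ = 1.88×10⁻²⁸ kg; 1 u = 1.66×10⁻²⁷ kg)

T = 2πm/(qB) is independent of speed, so T₂/T₁ = (m₂/q₂)/(m₁/q₁).
T_{muon}/T_{electron} = (1.88×10^-28/1e) / (9.11×10^-31/1e) = 206.

ratio ≈ 206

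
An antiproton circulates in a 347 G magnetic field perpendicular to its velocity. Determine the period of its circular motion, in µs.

T ≈ 1.89 µs

The cyclotron period is independent of speed: T = 2πm/(qB).
T = 2π(1.67×10^-27) / [(1×1.60×10^-19)(0.0347)] = 1.89×10^-6 s.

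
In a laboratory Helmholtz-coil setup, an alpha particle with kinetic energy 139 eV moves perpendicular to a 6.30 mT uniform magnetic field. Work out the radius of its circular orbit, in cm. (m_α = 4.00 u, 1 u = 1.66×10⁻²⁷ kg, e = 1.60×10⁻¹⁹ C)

r ≈ 27.0 cm

Convert the energy: K = 139 eV = 2.22×10^-17 J.
v = √(2K/m) = √(2·2.22×10^-17/6.64×10^-27) = 8.18×10^4 m/s.
r = mv/(qB) = (6.64×10^-27)(8.18×10^4) / [(2×1.60×10^-19)(6.30×10^-3)] = 0.270 m.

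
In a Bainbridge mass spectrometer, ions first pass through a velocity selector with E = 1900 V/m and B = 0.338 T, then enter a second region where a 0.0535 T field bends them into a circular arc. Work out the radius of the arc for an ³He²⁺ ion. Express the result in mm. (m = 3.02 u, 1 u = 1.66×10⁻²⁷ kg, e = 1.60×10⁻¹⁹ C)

The selector passes v = E/B = 1900/0.338 = 5620 m/s.
In the deflection region, r = mv/(qB₂) = (5.01×10^-27)(5620) / [(2×1.60×10^-19)(0.0535)] = 1.65×10^-3 m.

r ≈ 1.65 mm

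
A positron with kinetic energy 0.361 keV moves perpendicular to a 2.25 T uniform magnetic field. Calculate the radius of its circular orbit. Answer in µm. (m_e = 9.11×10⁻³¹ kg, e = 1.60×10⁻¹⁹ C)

Convert the energy: K = 0.361 keV = 5.78×10^-17 J.
v = √(2K/m) = √(2·5.78×10^-17/9.11×10^-31) = 1.13×10^7 m/s.
r = mv/(qB) = (9.11×10^-31)(1.13×10^7) / [(1×1.60×10^-19)(2.25)] = 2.85×10^-5 m.

r ≈ 28.5 µm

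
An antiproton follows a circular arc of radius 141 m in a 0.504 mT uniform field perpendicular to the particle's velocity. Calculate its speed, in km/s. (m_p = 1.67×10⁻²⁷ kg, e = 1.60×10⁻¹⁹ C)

From qvB = mv²/r, v = qBr/m.
v = (1×1.60×10^-19)(5.04×10^-4)(141) / (1.67×10^-27) = 6.81×10^6 m/s.

v ≈ 6810 km/s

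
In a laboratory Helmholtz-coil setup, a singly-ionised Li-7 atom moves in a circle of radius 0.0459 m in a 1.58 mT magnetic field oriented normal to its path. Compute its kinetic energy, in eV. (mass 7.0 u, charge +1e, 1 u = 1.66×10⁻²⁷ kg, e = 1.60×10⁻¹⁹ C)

v = qBr/m = (1×1.60×10^-19)(1.58×10^-3)(0.0459) / (1.16×10^-26) = 999 m/s.
K = ½mv² = 0.5·(1.16×10^-26)·(999)² = 5.79×10^-21 J = 0.0362 eV.

K ≈ 0.0362 eV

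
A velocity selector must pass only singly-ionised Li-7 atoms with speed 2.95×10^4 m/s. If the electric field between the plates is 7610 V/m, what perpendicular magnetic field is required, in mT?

qE = qvB ⇒ B = E/v = (7610) / (2.95×10^4) = 0.258 T.

B ≈ 258 mT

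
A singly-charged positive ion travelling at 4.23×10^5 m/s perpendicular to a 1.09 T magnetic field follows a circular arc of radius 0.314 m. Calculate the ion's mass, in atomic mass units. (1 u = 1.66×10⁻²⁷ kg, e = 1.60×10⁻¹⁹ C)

m ≈ 78.0 u

qvB = mv²/r ⇒ m = qBr/v.
m = (1×1.60×10^-19)(1.09)(0.314) / (4.23×10^5) = 1.29×10^-25 kg = 78.0 u.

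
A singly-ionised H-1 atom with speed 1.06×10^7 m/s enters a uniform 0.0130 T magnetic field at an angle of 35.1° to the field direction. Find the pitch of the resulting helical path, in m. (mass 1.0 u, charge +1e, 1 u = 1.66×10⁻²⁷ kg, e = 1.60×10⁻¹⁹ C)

The velocity component along B is v∥ = v cos35.1° = 8.67×10^6 m/s.
The cyclotron period T = 2πm/(qB) = 5.01×10^-6 s is set by m, q, B alone.
Pitch = v∥·T = (8.67×10^6)(5.01×10^-6) = 43.5 m.

pitch ≈ 43.5 m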